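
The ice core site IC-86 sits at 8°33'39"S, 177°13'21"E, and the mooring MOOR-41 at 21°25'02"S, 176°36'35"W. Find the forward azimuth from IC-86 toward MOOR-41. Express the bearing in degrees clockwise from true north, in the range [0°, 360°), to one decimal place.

IC-86: φ = -8.56083°, λ = +177.22250°
MOOR-41: φ = -21.41722°, λ = -176.60972°
Δλ = 6.1678°
y = sin Δλ · cos φ₂ = 0.100021
x = cos φ₁ sin φ₂ − sin φ₁ cos φ₂ cos Δλ = -0.223310
θ = atan2(y, x) = 155.8723° → 155.8723° (mod 360°)

155.9°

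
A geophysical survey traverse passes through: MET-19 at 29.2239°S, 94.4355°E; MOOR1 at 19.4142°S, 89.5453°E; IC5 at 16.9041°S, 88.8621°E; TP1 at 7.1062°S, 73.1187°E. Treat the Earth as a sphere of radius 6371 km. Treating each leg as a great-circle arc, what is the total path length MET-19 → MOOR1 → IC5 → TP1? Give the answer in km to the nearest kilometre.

MET-19→MOOR1: c = 0.187984 rad, d = 1197.65 km
MOOR1→IC5: c = 0.045251 rad, d = 288.29 km
IC5→TP1: c = 0.318209 rad, d = 2027.31 km
Total = 1197.65 + 288.29 + 2027.31 = 3513.25 km

3513 km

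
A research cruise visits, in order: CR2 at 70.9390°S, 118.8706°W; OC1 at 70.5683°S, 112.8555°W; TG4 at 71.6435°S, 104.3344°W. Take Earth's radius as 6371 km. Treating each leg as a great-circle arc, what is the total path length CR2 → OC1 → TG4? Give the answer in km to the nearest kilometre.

CR2→OC1: c = 0.035190 rad, d = 224.19 km
OC1→TG4: c = 0.051631 rad, d = 328.94 km
Total = 224.19 + 328.94 = 553.14 km

553 km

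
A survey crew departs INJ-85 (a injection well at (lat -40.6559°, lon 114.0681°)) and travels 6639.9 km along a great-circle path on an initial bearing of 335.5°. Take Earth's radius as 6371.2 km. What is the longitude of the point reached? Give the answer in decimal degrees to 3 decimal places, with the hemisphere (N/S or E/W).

92.252°E

δ = d/R = 6639.9/6371.2 = 1.042174 rad
φ₂ = arcsin(sin φ₁ cos δ + cos φ₁ sin δ cos θ)
   = arcsin(-0.65151·0.50434 + 0.75864·0.86350·0.90996) = 15.51638°
λ₂ = λ₁ + atan2(sin θ sin δ cos φ₁, cos δ − sin φ₁ sin φ₂) = 92.25172°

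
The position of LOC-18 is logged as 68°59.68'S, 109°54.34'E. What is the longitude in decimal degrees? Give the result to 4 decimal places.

109.9057°E

109° + 54.34′/60 = 109 + 0.90567 = 109.9057°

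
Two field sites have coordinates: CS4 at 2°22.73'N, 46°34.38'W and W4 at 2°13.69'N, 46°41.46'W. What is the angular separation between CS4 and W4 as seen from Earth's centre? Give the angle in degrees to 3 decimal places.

0.191°

CS4: φ = +2.37883°, λ = -46.57300°
W4: φ = +2.22817°, λ = -46.69100°
Δφ = -0.1507°,  Δλ = -0.1180°
a = sin²(Δφ/2) + cos φ₁ cos φ₂ sin²(Δλ/2) = 0.000003
c = 2·arcsin(√a) = 0.003339 rad = 0.1913°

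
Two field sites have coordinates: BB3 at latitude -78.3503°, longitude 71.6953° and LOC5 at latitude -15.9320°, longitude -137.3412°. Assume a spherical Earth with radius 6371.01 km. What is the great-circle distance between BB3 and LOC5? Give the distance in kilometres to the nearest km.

9375 km

Δφ = 62.4183°,  Δλ = 150.9635°
a = sin²(Δφ/2) + cos φ₁ cos φ₂ sin²(Δλ/2) = 0.450462
c = 2·arcsin(√a) = 1.471558 rad = 84.3140°
d = R·c = 6371.01 × 1.471558 = 9375.3 km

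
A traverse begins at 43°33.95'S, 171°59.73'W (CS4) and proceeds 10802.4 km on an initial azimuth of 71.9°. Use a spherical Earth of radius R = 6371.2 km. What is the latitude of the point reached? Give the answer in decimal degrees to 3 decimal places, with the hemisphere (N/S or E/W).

CS4: φ = -43.56583°, λ = -171.99550°
δ = d/R = 10802.4/6371.2 = 1.695505 rad
φ₂ = arcsin(sin φ₁ cos δ + cos φ₁ sin δ cos θ)
   = arcsin(-0.68919·-0.12439 + 0.72458·0.99223·0.31068) = 18.00425°
λ₂ = λ₁ + atan2(sin θ sin δ cos φ₁, cos δ − sin φ₁ sin φ₂) = -89.38548°

18.004°N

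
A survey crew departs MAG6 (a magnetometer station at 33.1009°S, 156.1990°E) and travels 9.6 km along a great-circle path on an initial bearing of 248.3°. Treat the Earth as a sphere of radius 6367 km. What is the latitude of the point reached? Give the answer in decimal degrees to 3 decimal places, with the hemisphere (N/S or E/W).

33.133°S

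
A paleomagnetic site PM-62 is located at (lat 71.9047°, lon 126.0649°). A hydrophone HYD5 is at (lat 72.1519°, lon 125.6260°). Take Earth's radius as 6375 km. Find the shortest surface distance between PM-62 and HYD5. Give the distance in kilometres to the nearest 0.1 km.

Δφ = 0.2472°,  Δλ = -0.4389°
a = sin²(Δφ/2) + cos φ₁ cos φ₂ sin²(Δλ/2) = 0.000006
c = 2·arcsin(√a) = 0.004919 rad = 0.2819°
d = R·c = 6375 × 0.004919 = 31.4 km

31.4 km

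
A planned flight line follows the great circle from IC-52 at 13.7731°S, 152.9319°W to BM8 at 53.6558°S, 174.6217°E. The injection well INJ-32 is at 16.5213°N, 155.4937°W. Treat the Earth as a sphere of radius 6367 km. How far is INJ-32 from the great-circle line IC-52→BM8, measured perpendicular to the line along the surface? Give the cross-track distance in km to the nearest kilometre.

1652 km

δ₁₃ = central angle IC-52→INJ-32 = 0.530579 rad  (haversine)
θ₁₃ = bearing IC-52→INJ-32 = 355.142°,  θ₁₂ = bearing IC-52→BM8 = 205.613°
dₓₜ = R·arcsin(sin δ₁₃ · sin(θ₁₃ − θ₁₂)) = 6367·arcsin(0.50603·sin(149.530°)) = 1652.296 km
|dₓₜ| = 1652.296 km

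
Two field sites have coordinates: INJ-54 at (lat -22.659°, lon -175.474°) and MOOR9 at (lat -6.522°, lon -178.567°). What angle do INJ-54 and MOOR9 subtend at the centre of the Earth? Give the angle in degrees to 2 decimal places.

Δφ = 16.1370°,  Δλ = -3.0930°
a = sin²(Δφ/2) + cos φ₁ cos φ₂ sin²(Δλ/2) = 0.020368
c = 2·arcsin(√a) = 0.286410 rad = 16.4101°

16.41°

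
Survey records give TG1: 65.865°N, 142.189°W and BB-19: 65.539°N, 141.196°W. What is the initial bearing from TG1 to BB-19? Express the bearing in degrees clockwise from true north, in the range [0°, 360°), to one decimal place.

128.1°

Δλ = 0.9930°
y = sin Δλ · cos φ₂ = 0.007176
x = cos φ₁ sin φ₂ − sin φ₁ cos φ₂ cos Δλ = -0.005633
θ = atan2(y, x) = 128.1311° → 128.1311° (mod 360°)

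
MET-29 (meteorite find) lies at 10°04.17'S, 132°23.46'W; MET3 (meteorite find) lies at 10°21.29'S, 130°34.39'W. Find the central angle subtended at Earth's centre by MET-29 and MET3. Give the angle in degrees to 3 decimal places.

MET-29: φ = -10.06950°, λ = -132.39100°
MET3: φ = -10.35483°, λ = -130.57317°
Δφ = -0.2853°,  Δλ = 1.8178°
a = sin²(Δφ/2) + cos φ₁ cos φ₂ sin²(Δλ/2) = 0.000250
c = 2·arcsin(√a) = 0.031619 rad = 1.8116°

1.812°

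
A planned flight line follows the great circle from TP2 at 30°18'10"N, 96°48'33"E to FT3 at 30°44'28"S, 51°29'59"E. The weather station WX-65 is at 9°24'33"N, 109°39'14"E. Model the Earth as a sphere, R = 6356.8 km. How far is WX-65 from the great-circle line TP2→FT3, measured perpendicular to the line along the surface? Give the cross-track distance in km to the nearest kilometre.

TP2: φ = +30.30278°, λ = +96.80917°
FT3: φ = -30.74111°, λ = +51.49972°
WX-65: φ = +9.40917°, λ = +109.65389°
δ₁₃ = central angle TP2→WX-65 = 0.420390 rad  (haversine)
θ₁₃ = bearing TP2→WX-65 = 147.494°,  θ₁₂ = bearing TP2→FT3 = 219.308°
dₓₜ = R·arcsin(sin δ₁₃ · sin(θ₁₃ − θ₁₂)) = 6356.8·arcsin(0.40812·sin(-71.814°)) = -2531.077 km
|dₓₜ| = 2531.077 km

2531 km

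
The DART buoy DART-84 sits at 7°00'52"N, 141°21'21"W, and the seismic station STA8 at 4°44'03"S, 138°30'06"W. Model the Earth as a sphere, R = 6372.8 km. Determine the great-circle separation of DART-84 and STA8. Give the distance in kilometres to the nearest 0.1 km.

1344.6 km

DART-84: φ = +7.01444°, λ = -141.35583°
STA8: φ = -4.73417°, λ = -138.50167°
Δφ = -11.7486°,  Δλ = 2.8542°
a = sin²(Δφ/2) + cos φ₁ cos φ₂ sin²(Δλ/2) = 0.011088
c = 2·arcsin(√a) = 0.210993 rad = 12.0890°
d = R·c = 6372.8 × 0.210993 = 1344.6 km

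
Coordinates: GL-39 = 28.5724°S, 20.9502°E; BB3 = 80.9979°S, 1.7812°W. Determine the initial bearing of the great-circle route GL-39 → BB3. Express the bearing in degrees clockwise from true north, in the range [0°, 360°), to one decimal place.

Δλ = -22.7314°
y = sin Δλ · cos φ₂ = -0.060462
x = cos φ₁ sin φ₂ − sin φ₁ cos φ₂ cos Δλ = -0.798374
θ = atan2(y, x) = -175.6692° → 184.3308° (mod 360°)

184.3°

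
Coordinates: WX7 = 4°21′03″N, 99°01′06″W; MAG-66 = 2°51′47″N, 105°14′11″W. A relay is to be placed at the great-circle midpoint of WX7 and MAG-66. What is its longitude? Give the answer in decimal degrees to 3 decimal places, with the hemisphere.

WX7: φ = +4.35083°, λ = -99.01833°
MAG-66: φ = +2.86306°, λ = -105.23639°
Bx = cos φ₂ cos Δλ = 0.992876,  By = cos φ₂ sin Δλ = -0.108177
φₘ = atan2(sin φ₁ + sin φ₂, √((cos φ₁ + Bx)² + By²)) = 3.61225°
λₘ = λ₁ + atan2(By, cos φ₁ + Bx) = -102.12991°

102.130°W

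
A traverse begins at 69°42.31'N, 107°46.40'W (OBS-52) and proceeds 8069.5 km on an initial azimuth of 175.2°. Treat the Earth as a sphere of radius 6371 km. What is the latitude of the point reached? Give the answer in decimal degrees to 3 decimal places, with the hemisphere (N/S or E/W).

2.799°S

OBS-52: φ = +69.70517°, λ = -107.77333°
δ = d/R = 8069.5/6371 = 1.266599 rad
φ₂ = arcsin(sin φ₁ cos δ + cos φ₁ sin δ cos θ)
   = arcsin(0.93792·0.29953 + 0.34685·0.95409·-0.99649) = -2.79901°
λ₂ = λ₁ + atan2(sin θ sin δ cos φ₁, cos δ − sin φ₁ sin φ₂) = -103.18871°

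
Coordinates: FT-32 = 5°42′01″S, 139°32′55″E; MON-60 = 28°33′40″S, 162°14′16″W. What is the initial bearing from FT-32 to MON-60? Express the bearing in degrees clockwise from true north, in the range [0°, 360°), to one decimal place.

119.9°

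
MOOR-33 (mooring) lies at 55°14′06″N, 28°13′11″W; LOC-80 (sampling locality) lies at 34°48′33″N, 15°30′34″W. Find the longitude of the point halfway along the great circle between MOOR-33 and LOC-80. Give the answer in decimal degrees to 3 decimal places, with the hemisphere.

20.714°W

MOOR-33: φ = +55.23500°, λ = -28.21972°
LOC-80: φ = +34.80917°, λ = -15.50944°
Bx = cos φ₂ cos Δλ = 0.800938,  By = cos φ₂ sin Δλ = 0.180650
φₘ = atan2(sin φ₁ + sin φ₂, √((cos φ₁ + Bx)² + By²)) = 45.19289°
λₘ = λ₁ + atan2(By, cos φ₁ + Bx) = -20.71418°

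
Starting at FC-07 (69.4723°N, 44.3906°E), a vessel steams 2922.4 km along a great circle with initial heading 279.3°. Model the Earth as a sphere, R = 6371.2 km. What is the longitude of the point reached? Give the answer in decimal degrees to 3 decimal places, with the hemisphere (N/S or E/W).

16.091°W

δ = d/R = 2922.4/6371.2 = 0.458689 rad
φ₂ = arcsin(sin φ₁ cos δ + cos φ₁ sin δ cos θ)
   = arcsin(0.93650·0.89663 + 0.35066·0.44277·0.16160) = 59.85885°
λ₂ = λ₁ + atan2(sin θ sin δ cos φ₁, cos δ − sin φ₁ sin φ₂) = -16.09081°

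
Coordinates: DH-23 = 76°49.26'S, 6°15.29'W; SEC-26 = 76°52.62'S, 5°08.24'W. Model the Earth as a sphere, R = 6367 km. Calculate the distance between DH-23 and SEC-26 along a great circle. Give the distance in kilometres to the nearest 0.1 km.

28.9 km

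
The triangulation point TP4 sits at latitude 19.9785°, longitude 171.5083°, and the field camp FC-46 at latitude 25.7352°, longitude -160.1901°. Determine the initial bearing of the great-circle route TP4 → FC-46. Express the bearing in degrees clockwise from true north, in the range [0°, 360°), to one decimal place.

72.2°

Δλ = 28.3016°
y = sin Δλ · cos φ₂ = 0.427086
x = cos φ₁ sin φ₂ − sin φ₁ cos φ₂ cos Δλ = 0.137095
θ = atan2(y, x) = 72.2033° → 72.2033° (mod 360°)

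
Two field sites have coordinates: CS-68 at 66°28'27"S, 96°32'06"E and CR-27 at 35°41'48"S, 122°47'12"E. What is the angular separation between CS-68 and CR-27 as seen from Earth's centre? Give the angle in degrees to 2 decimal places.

34.34°

CS-68: φ = -66.47417°, λ = +96.53500°
CR-27: φ = -35.69667°, λ = +122.78667°
Δφ = 30.7775°,  Δλ = 26.2517°
a = sin²(Δφ/2) + cos φ₁ cos φ₂ sin²(Δλ/2) = 0.087137
c = 2·arcsin(√a) = 0.599308 rad = 34.3378°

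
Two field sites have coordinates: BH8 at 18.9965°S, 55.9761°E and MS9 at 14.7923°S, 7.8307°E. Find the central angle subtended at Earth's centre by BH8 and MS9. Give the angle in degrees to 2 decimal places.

Δφ = 4.2042°,  Δλ = -48.1454°
a = sin²(Δφ/2) + cos φ₁ cos φ₂ sin²(Δλ/2) = 0.153449
c = 2·arcsin(√a) = 0.805013 rad = 46.1238°

46.12°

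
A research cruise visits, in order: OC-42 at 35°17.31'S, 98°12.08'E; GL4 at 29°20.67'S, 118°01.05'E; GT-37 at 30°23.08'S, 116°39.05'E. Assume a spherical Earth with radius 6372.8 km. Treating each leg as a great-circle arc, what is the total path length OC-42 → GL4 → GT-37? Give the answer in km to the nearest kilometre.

2148 km

OC-42: φ = -35.28850°, λ = +98.20133°
GL4: φ = -29.34450°, λ = +118.01750°
GT-37: φ = -30.38467°, λ = +116.65083°
OC-42→GL4: c = 0.309483 rad, d = 1972.27 km
GL4→GT-37: c = 0.027521 rad, d = 175.39 km
Total = 1972.27 + 175.39 = 2147.66 km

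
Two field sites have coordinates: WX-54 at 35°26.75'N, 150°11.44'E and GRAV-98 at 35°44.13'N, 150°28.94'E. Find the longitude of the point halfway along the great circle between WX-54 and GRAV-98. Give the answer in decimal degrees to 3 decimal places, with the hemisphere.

150.336°E

WX-54: φ = +35.44583°, λ = +150.19067°
GRAV-98: φ = +35.73550°, λ = +150.48233°
Bx = cos φ₂ cos Δλ = 0.811711,  By = cos φ₂ sin Δλ = 0.004132
φₘ = atan2(sin φ₁ + sin φ₂, √((cos φ₁ + Bx)² + By²)) = 35.59075°
λₘ = λ₁ + atan2(By, cos φ₁ + Bx) = 150.33624°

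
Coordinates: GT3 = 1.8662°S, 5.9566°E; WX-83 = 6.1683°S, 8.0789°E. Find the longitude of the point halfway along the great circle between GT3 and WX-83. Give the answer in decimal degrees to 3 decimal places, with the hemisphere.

7.015°E

Bx = cos φ₂ cos Δλ = 0.993529,  By = cos φ₂ sin Δλ = 0.036818
φₘ = atan2(sin φ₁ + sin φ₂, √((cos φ₁ + Bx)² + By²)) = -4.01794°
λₘ = λ₁ + atan2(By, cos φ₁ + Bx) = 7.01495°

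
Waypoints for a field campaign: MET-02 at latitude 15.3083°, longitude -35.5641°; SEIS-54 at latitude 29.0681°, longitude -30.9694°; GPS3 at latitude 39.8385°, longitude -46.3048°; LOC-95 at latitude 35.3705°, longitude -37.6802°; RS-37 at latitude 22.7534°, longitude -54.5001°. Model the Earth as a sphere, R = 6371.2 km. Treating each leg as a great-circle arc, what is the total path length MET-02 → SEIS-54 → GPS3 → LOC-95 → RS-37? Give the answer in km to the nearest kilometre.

MET-02→SEIS-54: c = 0.251291 rad, d = 1601.03 km
SEIS-54→GPS3: c = 0.289147 rad, d = 1842.21 km
GPS3→LOC-95: c = 0.142382 rad, d = 907.14 km
LOC-95→RS-37: c = 0.337209 rad, d = 2148.43 km
Total = 1601.03 + 1842.21 + 907.14 + 2148.43 = 6498.81 km

6499 km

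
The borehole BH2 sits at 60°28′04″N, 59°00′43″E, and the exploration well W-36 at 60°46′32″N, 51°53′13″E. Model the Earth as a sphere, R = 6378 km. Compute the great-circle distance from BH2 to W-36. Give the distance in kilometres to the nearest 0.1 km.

390.4 km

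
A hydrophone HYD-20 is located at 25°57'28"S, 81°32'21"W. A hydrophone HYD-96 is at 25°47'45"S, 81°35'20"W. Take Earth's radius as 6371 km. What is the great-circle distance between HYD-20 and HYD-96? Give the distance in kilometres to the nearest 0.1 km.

HYD-20: φ = -25.95778°, λ = -81.53917°
HYD-96: φ = -25.79583°, λ = -81.58889°
Δφ = 0.1619°,  Δλ = -0.0497°
a = sin²(Δφ/2) + cos φ₁ cos φ₂ sin²(Δλ/2) = 0.000002
c = 2·arcsin(√a) = 0.002932 rad = 0.1680°
d = R·c = 6371 × 0.002932 = 18.7 km

18.7 km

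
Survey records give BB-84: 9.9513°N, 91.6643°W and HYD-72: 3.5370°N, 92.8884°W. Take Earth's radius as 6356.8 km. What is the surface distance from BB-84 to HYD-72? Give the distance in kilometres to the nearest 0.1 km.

Δφ = -6.4143°,  Δλ = -1.2241°
a = sin²(Δφ/2) + cos φ₁ cos φ₂ sin²(Δλ/2) = 0.003242
c = 2·arcsin(√a) = 0.113941 rad = 6.5284°
d = R·c = 6356.8 × 0.113941 = 724.3 km

724.3 km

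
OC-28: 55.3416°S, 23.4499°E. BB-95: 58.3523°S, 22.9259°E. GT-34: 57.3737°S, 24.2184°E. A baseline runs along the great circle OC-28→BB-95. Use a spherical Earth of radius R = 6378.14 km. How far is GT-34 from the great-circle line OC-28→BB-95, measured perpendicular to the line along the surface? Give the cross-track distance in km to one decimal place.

66.5 km

δ₁₃ = central angle OC-28→GT-34 = 0.036236 rad  (haversine)
θ₁₃ = bearing OC-28→GT-34 = 168.486°,  θ₁₂ = bearing OC-28→BB-95 = 185.218°
dₓₜ = R·arcsin(sin δ₁₃ · sin(θ₁₃ − θ₁₂)) = 6378.14·arcsin(0.03623·sin(-16.732°)) = -66.526 km
|dₓₜ| = 66.526 km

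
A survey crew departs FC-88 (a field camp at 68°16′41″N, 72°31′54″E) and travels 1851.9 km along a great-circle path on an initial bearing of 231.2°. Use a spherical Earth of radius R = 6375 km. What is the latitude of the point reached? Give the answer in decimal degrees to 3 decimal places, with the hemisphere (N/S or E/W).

55.451°N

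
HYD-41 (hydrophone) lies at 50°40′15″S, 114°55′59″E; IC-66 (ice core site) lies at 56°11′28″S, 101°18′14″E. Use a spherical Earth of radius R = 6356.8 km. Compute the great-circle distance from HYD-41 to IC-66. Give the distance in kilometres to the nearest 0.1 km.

HYD-41: φ = -50.67083°, λ = +114.93306°
IC-66: φ = -56.19111°, λ = +101.30389°
Δφ = -5.5203°,  Δλ = -13.6292°
a = sin²(Δφ/2) + cos φ₁ cos φ₂ sin²(Δλ/2) = 0.007284
c = 2·arcsin(√a) = 0.170900 rad = 9.7919°
d = R·c = 6356.8 × 0.170900 = 1086.4 km

1086.4 km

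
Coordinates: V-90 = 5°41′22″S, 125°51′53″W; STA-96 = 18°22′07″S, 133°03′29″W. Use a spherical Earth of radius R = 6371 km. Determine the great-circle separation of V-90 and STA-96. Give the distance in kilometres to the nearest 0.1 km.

V-90: φ = -5.68944°, λ = -125.86472°
STA-96: φ = -18.36861°, λ = -133.05806°
Δφ = -12.6792°,  Δλ = -7.1933°
a = sin²(Δφ/2) + cos φ₁ cos φ₂ sin²(Δλ/2) = 0.015909
c = 2·arcsin(√a) = 0.252937 rad = 14.4922°
d = R·c = 6371 × 0.252937 = 1611.5 km

1611.5 km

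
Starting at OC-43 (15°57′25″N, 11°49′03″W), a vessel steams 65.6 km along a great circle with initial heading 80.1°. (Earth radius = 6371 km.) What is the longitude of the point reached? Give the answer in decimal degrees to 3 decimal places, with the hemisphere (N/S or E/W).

OC-43: φ = +15.95694°, λ = -11.81750°
δ = d/R = 65.6/6371 = 0.010297 rad
φ₂ = arcsin(sin φ₁ cos δ + cos φ₁ sin δ cos θ)
   = arcsin(0.27491·0.99995 + 0.96147·0.01030·0.17193) = 16.05753°
λ₂ = λ₁ + atan2(sin θ sin δ cos φ₁, cos δ − sin φ₁ sin φ₂) = -11.21273°

11.213°W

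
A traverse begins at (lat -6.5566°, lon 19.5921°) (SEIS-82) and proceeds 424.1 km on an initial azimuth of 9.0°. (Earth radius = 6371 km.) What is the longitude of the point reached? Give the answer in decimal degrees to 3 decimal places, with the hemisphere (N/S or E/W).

δ = d/R = 424.1/6371 = 0.066567 rad
φ₂ = arcsin(sin φ₁ cos δ + cos φ₁ sin δ cos θ)
   = arcsin(-0.11418·0.99779 + 0.99346·0.06652·0.98769) = -2.78925°
λ₂ = λ₁ + atan2(sin θ sin δ cos φ₁, cos δ − sin φ₁ sin φ₂) = 20.18902°

20.189°E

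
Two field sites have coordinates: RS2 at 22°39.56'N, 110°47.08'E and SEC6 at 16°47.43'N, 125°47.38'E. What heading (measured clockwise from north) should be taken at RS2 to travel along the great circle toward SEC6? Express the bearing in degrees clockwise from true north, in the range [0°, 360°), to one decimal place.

RS2: φ = +22.65933°, λ = +110.78467°
SEC6: φ = +16.79050°, λ = +125.78967°
Δλ = 15.0050°
y = sin Δλ · cos φ₂ = 0.247866
x = cos φ₁ sin φ₂ − sin φ₁ cos φ₂ cos Δλ = -0.089676
θ = atan2(y, x) = 109.8897° → 109.8897° (mod 360°)

109.9°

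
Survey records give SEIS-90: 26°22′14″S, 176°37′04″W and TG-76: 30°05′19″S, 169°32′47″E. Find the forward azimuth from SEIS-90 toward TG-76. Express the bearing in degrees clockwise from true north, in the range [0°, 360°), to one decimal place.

SEIS-90: φ = -26.37056°, λ = -176.61778°
TG-76: φ = -30.08861°, λ = +169.54639°
Δλ = -13.8358°
y = sin Δλ · cos φ₂ = -0.206917
x = cos φ₁ sin φ₂ − sin φ₁ cos φ₂ cos Δλ = -0.075998
θ = atan2(y, x) = -110.1676° → 249.8324° (mod 360°)

249.8°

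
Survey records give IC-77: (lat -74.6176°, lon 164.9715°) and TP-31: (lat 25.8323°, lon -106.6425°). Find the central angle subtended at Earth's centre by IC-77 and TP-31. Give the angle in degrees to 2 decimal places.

114.42°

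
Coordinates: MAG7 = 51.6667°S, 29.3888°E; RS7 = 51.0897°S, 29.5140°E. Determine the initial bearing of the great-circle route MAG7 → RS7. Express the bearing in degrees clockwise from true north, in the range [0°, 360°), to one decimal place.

7.8°

Δλ = 0.1252°
y = sin Δλ · cos φ₂ = 0.001372
x = cos φ₁ sin φ₂ − sin φ₁ cos φ₂ cos Δλ = 0.010069
θ = atan2(y, x) = 7.7620° → 7.7620° (mod 360°)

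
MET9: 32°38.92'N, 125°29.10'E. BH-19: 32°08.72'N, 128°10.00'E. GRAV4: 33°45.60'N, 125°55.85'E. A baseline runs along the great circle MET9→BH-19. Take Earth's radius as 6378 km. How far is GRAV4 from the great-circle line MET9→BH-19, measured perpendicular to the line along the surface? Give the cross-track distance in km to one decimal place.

MET9: φ = +32.64867°, λ = +125.48500°
BH-19: φ = +32.14533°, λ = +128.16667°
GRAV4: φ = +33.76000°, λ = +125.93083°
δ₁₃ = central angle MET9→GRAV4 = 0.020460 rad  (haversine)
θ₁₃ = bearing MET9→GRAV4 = 18.434°,  θ₁₂ = bearing MET9→BH-19 = 101.812°
dₓₜ = R·arcsin(sin δ₁₃ · sin(θ₁₃ − θ₁₂)) = 6378·arcsin(0.02046·sin(-83.378°)) = -129.623 km
|dₓₜ| = 129.623 km

129.6 km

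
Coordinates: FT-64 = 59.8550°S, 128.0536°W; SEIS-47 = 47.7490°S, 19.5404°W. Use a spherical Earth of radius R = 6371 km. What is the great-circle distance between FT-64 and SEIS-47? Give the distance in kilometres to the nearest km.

Δφ = 12.1060°,  Δλ = 108.5132°
a = sin²(Δφ/2) + cos φ₁ cos φ₂ sin²(Δλ/2) = 0.233558
c = 2·arcsin(√a) = 1.008792 rad = 57.7995°
d = R·c = 6371 × 1.008792 = 6427.0 km

6427 km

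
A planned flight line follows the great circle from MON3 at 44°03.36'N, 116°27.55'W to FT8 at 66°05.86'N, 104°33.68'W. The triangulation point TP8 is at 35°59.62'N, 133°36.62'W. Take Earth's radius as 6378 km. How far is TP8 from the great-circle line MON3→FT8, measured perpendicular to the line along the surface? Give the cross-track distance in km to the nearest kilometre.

1339 km

MON3: φ = +44.05600°, λ = -116.45917°
FT8: φ = +66.09767°, λ = -104.56133°
TP8: φ = +35.99367°, λ = -133.61033°
δ₁₃ = central angle MON3→TP8 = 0.268165 rad  (haversine)
θ₁₃ = bearing MON3→TP8 = 244.221°,  θ₁₂ = bearing MON3→FT8 = 12.356°
dₓₜ = R·arcsin(sin δ₁₃ · sin(θ₁₃ − θ₁₂)) = 6378·arcsin(0.26496·sin(231.865°)) = -1339.047 km
|dₓₜ| = 1339.047 km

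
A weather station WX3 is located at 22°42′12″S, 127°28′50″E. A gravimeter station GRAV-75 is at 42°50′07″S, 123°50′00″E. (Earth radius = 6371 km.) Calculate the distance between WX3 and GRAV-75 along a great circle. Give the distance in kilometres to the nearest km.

WX3: φ = -22.70333°, λ = +127.48056°
GRAV-75: φ = -42.83528°, λ = +123.83333°
Δφ = -20.1319°,  Δλ = -3.6472°
a = sin²(Δφ/2) + cos φ₁ cos φ₂ sin²(Δλ/2) = 0.031234
c = 2·arcsin(√a) = 0.355328 rad = 20.3588°
d = R·c = 6371 × 0.355328 = 2263.8 km

2264 km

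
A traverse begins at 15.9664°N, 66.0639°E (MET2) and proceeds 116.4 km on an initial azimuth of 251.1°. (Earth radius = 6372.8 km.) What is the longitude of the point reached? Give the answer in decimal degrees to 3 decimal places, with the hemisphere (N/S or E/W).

δ = d/R = 116.4/6372.8 = 0.018265 rad
φ₂ = arcsin(sin φ₁ cos δ + cos φ₁ sin δ cos θ)
   = arcsin(0.27507·0.99983 + 0.96142·0.01826·-0.32392) = 15.62499°
λ₂ = λ₁ + atan2(sin θ sin δ cos φ₁, cos δ − sin φ₁ sin φ₂) = 65.03582°

65.036°E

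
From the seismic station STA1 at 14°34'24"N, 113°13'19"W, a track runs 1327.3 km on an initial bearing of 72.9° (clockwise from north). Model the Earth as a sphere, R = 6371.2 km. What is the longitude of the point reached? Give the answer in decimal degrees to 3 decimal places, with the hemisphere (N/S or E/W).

STA1: φ = +14.57333°, λ = -113.22194°
δ = d/R = 1327.3/6371.2 = 0.208328 rad
φ₂ = arcsin(sin φ₁ cos δ + cos φ₁ sin δ cos θ)
   = arcsin(0.25162·0.97838 + 0.96783·0.20682·0.29404) = 17.76036°
λ₂ = λ₁ + atan2(sin θ sin δ cos φ₁, cos δ − sin φ₁ sin φ₂) = -101.24171°

101.242°W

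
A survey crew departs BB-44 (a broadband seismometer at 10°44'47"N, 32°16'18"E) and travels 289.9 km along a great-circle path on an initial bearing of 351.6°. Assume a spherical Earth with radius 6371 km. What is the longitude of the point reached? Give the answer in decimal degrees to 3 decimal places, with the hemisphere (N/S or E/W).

BB-44: φ = +10.74639°, λ = +32.27167°
δ = d/R = 289.9/6371 = 0.045503 rad
φ₂ = arcsin(sin φ₁ cos δ + cos φ₁ sin δ cos θ)
   = arcsin(0.18646·0.99896 + 0.98246·0.04549·0.98927) = 13.32529°
λ₂ = λ₁ + atan2(sin θ sin δ cos φ₁, cos δ − sin φ₁ sin φ₂) = 31.88040°

31.880°E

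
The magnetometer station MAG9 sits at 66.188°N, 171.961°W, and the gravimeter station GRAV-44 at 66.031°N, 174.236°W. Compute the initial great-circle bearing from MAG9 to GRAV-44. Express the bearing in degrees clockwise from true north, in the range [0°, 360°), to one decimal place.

261.4°

Δλ = -2.2750°
y = sin Δλ · cos φ₂ = -0.016126
x = cos φ₁ sin φ₂ − sin φ₁ cos φ₂ cos Δλ = -0.002447
θ = atan2(y, x) = -98.6291° → 261.3709° (mod 360°)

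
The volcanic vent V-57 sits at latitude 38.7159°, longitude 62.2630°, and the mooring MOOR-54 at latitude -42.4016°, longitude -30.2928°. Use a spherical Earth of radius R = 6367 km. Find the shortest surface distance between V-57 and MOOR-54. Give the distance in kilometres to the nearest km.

Δφ = -81.1175°,  Δλ = -92.5558°
a = sin²(Δφ/2) + cos φ₁ cos φ₂ sin²(Δλ/2) = 0.723727
c = 2·arcsin(√a) = 2.034713 rad = 116.5805°
d = R·c = 6367 × 2.034713 = 12955.0 km

12955 km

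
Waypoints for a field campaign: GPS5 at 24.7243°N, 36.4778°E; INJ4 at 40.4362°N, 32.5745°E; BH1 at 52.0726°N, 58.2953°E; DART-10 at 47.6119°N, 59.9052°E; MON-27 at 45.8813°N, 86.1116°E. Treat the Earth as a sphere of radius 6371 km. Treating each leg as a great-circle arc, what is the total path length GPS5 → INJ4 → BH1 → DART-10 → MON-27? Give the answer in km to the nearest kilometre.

GPS5→INJ4: c = 0.280085 rad, d = 1784.42 km
INJ4→BH1: c = 0.367875 rad, d = 2343.73 km
BH1→DART-10: c = 0.079929 rad, d = 509.23 km
DART-10→MON-27: c = 0.313359 rad, d = 1996.41 km
Total = 1784.42 + 2343.73 + 509.23 + 1996.41 = 6633.80 km

6634 km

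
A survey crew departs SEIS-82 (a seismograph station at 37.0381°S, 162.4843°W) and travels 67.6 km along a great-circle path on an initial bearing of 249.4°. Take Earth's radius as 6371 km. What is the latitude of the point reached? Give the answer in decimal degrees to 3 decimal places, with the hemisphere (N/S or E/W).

37.250°S

δ = d/R = 67.6/6371 = 0.010611 rad
φ₂ = arcsin(sin φ₁ cos δ + cos φ₁ sin δ cos θ)
   = arcsin(-0.60235·0.99994 + 0.79824·0.01061·-0.35184) = -37.24986°
λ₂ = λ₁ + atan2(sin θ sin δ cos φ₁, cos δ − sin φ₁ sin φ₂) = -163.19921°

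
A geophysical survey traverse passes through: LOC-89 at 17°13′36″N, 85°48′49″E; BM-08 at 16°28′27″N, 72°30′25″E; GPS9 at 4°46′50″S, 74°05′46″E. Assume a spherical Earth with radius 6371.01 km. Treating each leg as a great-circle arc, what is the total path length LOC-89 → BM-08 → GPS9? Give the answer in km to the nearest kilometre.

3788 km

LOC-89: φ = +17.22667°, λ = +85.81361°
BM-08: φ = +16.47417°, λ = +72.50694°
GPS9: φ = -4.78056°, λ = +74.09611°
LOC-89→BM-08: c = 0.222617 rad, d = 1418.30 km
BM-08→GPS9: c = 0.371977 rad, d = 2369.87 km
Total = 1418.30 + 2369.87 = 3788.17 km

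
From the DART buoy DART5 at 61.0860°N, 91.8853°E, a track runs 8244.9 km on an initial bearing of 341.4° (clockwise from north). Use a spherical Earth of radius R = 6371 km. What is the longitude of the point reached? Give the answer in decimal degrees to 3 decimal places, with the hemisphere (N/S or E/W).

63.379°W

δ = d/R = 8244.9/6371 = 1.294130 rad
φ₂ = arcsin(sin φ₁ cos δ + cos φ₁ sin δ cos θ)
   = arcsin(0.87535·0.27315 + 0.48350·0.96197·0.94777) = 42.83720°
λ₂ = λ₁ + atan2(sin θ sin δ cos φ₁, cos δ − sin φ₁ sin φ₂) = -63.37921°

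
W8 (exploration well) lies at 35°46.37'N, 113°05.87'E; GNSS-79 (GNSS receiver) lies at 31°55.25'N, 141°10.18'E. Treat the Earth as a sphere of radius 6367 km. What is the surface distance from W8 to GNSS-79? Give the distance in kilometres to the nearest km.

2617 km

W8: φ = +35.77283°, λ = +113.09783°
GNSS-79: φ = +31.92083°, λ = +141.16967°
Δφ = -3.8520°,  Δλ = 28.0718°
a = sin²(Δφ/2) + cos φ₁ cos φ₂ sin²(Δλ/2) = 0.041637
c = 2·arcsin(√a) = 0.410987 rad = 23.5478°
d = R·c = 6367 × 0.410987 = 2616.8 km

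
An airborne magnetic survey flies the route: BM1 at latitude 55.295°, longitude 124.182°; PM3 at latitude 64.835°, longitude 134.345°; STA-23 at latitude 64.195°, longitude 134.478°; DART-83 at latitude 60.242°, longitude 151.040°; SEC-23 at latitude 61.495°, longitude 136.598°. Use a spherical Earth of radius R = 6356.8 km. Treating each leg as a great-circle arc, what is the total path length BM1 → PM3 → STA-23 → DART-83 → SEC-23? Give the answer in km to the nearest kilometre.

BM1→PM3: c = 0.188046 rad, d = 1195.37 km
PM3→STA-23: c = 0.011215 rad, d = 71.29 km
STA-23→DART-83: c = 0.150762 rad, d = 958.36 km
DART-83→SEC-23: c = 0.124371 rad, d = 790.60 km
Total = 1195.37 + 71.29 + 958.36 + 790.60 = 3015.62 km

3016 km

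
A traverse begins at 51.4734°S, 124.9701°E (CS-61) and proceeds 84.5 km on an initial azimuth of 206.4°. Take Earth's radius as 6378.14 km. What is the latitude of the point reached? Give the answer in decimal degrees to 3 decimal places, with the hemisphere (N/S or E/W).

52.152°S

δ = d/R = 84.5/6378.14 = 0.013248 rad
φ₂ = arcsin(sin φ₁ cos δ + cos φ₁ sin δ cos θ)
   = arcsin(-0.78232·0.99991 + 0.62288·0.01325·-0.89571) = -52.15204°
λ₂ = λ₁ + atan2(sin θ sin δ cos φ₁, cos δ − sin φ₁ sin φ₂) = 124.42003°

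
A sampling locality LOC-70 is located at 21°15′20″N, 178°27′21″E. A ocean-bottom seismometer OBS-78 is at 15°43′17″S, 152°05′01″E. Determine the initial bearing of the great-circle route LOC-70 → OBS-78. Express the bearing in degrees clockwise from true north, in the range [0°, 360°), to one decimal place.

LOC-70: φ = +21.25556°, λ = +178.45583°
OBS-78: φ = -15.72139°, λ = +152.08361°
Δλ = -26.3722°
y = sin Δλ · cos φ₂ = -0.427584
x = cos φ₁ sin φ₂ − sin φ₁ cos φ₂ cos Δλ = -0.565176
θ = atan2(y, x) = -142.8907° → 217.1093° (mod 360°)

217.1°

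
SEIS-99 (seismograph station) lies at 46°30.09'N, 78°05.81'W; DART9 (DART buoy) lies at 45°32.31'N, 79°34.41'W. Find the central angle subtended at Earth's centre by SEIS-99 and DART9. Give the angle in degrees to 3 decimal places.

1.407°

SEIS-99: φ = +46.50150°, λ = -78.09683°
DART9: φ = +45.53850°, λ = -79.57350°
Δφ = -0.9630°,  Δλ = -1.4767°
a = sin²(Δφ/2) + cos φ₁ cos φ₂ sin²(Δλ/2) = 0.000151
c = 2·arcsin(√a) = 0.024551 rad = 1.4067°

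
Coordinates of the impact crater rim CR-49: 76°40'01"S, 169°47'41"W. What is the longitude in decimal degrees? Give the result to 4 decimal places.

169.7947°W

169° + 47′/60 + 41″/3600 = 169 + 0.78333 + 0.01139 = 169.7947°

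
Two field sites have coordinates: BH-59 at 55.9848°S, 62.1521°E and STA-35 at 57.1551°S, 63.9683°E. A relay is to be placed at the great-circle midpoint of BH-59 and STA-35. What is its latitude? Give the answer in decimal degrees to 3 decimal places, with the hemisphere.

56.573°S

Bx = cos φ₂ cos Δλ = 0.542094,  By = cos φ₂ sin Δλ = 0.017189
φₘ = atan2(sin φ₁ + sin φ₂, √((cos φ₁ + Bx)² + By²)) = -56.57326°
λₘ = λ₁ + atan2(By, cos φ₁ + Bx) = 63.04615°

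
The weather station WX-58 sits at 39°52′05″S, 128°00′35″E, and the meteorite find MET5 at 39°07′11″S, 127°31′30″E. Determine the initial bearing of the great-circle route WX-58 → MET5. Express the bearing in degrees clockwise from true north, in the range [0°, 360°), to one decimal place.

333.3°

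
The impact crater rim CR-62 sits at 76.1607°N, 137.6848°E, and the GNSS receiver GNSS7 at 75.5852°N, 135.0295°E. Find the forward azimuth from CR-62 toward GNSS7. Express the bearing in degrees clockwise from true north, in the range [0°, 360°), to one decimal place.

229.7°

Δλ = -2.6553°
y = sin Δλ · cos φ₂ = -0.011533
x = cos φ₁ sin φ₂ − sin φ₁ cos φ₂ cos Δλ = -0.009785
θ = atan2(y, x) = -130.3123° → 229.6877° (mod 360°)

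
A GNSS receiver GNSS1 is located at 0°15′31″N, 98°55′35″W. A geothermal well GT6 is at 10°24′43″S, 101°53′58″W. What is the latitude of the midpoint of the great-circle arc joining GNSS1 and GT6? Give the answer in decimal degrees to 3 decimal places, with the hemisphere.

GNSS1: φ = +0.25861°, λ = -98.92639°
GT6: φ = -10.41194°, λ = -101.89944°
Bx = cos φ₂ cos Δλ = 0.982210,  By = cos φ₂ sin Δλ = -0.051012
φₘ = atan2(sin φ₁ + sin φ₂, √((cos φ₁ + Bx)² + By²)) = -5.07837°
λₘ = λ₁ + atan2(By, cos φ₁ + Bx) = -100.40058°

5.078°S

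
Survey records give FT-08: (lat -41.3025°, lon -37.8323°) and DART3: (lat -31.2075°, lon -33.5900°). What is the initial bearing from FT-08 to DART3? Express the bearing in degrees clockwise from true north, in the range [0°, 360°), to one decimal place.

Δλ = 4.2423°
y = sin Δλ · cos φ₂ = 0.063270
x = cos φ₁ sin φ₂ − sin φ₁ cos φ₂ cos Δλ = 0.173734
θ = atan2(y, x) = 20.0105° → 20.0105° (mod 360°)

20.0°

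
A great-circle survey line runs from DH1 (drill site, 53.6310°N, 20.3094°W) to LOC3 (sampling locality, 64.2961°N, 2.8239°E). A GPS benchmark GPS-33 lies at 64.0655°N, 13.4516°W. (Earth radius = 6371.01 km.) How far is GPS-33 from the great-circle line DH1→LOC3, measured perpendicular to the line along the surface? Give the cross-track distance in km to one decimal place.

δ₁₃ = central angle DH1→GPS-33 = 0.192091 rad  (haversine)
θ₁₃ = bearing DH1→GPS-33 = 15.875°,  θ₁₂ = bearing DH1→LOC3 = 38.640°
dₓₜ = R·arcsin(sin δ₁₃ · sin(θ₁₃ − θ₁₂)) = 6371.01·arcsin(0.19091·sin(-22.765°)) = -471.078 km
|dₓₜ| = 471.078 km

471.1 km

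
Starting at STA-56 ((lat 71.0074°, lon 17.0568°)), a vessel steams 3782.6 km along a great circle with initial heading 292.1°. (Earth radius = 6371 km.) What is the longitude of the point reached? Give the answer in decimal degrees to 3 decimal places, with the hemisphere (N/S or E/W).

δ = d/R = 3782.6/6371 = 0.593722 rad
φ₂ = arcsin(sin φ₁ cos δ + cos φ₁ sin δ cos θ)
   = arcsin(0.94556·0.82886 + 0.32545·0.55945·0.37622) = 58.45625°
λ₂ = λ₁ + atan2(sin θ sin δ cos φ₁, cos δ − sin φ₁ sin φ₂) = -65.17294°

65.173°W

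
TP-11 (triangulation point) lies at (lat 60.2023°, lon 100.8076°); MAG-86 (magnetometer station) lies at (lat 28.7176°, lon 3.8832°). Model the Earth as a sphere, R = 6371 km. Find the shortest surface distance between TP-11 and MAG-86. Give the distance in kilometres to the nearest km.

7631 km

Δφ = -31.4847°,  Δλ = -96.9244°
a = sin²(Δφ/2) + cos φ₁ cos φ₂ sin²(Δλ/2) = 0.317788
c = 2·arcsin(√a) = 1.197783 rad = 68.6279°
d = R·c = 6371 × 1.197783 = 7631.1 km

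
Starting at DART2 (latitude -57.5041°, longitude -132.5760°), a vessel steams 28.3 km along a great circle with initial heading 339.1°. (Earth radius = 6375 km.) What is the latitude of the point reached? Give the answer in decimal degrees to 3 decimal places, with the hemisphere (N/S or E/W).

57.266°S

δ = d/R = 28.3/6375 = 0.004439 rad
φ₂ = arcsin(sin φ₁ cos δ + cos φ₁ sin δ cos θ)
   = arcsin(-0.84343·0.99999 + 0.53724·0.00444·0.93420) = -57.26637°
λ₂ = λ₁ + atan2(sin θ sin δ cos φ₁, cos δ − sin φ₁ sin φ₂) = -132.74380°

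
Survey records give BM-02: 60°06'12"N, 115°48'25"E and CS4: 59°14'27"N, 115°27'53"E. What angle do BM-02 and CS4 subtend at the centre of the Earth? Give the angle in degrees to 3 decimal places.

0.880°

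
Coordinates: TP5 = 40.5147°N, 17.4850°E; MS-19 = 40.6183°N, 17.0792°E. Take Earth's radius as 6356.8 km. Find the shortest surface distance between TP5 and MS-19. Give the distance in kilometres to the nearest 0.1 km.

Δφ = 0.1036°,  Δλ = -0.4058°
a = sin²(Δφ/2) + cos φ₁ cos φ₂ sin²(Δλ/2) = 0.000008
c = 2·arcsin(√a) = 0.005676 rad = 0.3252°
d = R·c = 6356.8 × 0.005676 = 36.1 km

36.1 km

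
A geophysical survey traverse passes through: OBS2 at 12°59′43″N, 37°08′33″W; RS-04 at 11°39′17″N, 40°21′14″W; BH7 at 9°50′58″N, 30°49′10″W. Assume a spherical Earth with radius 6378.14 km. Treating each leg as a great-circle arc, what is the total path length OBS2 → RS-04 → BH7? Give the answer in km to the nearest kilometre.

OBS2: φ = +12.99528°, λ = -37.14250°
RS-04: φ = +11.65472°, λ = -40.35389°
BH7: φ = +9.84944°, λ = -30.81944°
OBS2→RS-04: c = 0.059545 rad, d = 379.79 km
RS-04→BH7: c = 0.166481 rad, d = 1061.84 km
Total = 379.79 + 1061.84 = 1441.62 km

1442 km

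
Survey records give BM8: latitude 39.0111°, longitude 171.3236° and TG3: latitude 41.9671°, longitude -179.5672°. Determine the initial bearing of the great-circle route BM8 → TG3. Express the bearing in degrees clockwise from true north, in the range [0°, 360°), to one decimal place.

64.0°

Δλ = 9.1092°
y = sin Δλ · cos φ₂ = 0.117713
x = cos φ₁ sin φ₂ − sin φ₁ cos φ₂ cos Δλ = 0.057472
θ = atan2(y, x) = 63.9767° → 63.9767° (mod 360°)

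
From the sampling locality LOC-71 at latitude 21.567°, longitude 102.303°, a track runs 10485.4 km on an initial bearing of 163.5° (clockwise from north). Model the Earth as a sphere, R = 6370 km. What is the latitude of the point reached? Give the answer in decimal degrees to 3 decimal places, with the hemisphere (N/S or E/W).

δ = d/R = 10485.4/6370 = 1.646060 rad
φ₂ = arcsin(sin φ₁ cos δ + cos φ₁ sin δ cos θ)
   = arcsin(0.36759·-0.07519 + 0.92999·0.99717·-0.95882) = -66.46362°
λ₂ = λ₁ + atan2(sin θ sin δ cos φ₁, cos δ − sin φ₁ sin φ₂) = 147.47400°

66.464°S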